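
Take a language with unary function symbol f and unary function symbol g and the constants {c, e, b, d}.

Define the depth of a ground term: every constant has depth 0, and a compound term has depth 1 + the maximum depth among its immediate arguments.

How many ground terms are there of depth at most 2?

Let N_k = |{terms of depth ≤ k}|. Then N_0 = 4 and N_k = 4 + N_{k-1} + N_{k-1} for k ≥ 1 (one summand per function symbol, arity giving the exponent).
N_0 = 4
N_1 = 4 + 4 + 4 = 12
N_2 = 4 + 12 + 12 = 28

28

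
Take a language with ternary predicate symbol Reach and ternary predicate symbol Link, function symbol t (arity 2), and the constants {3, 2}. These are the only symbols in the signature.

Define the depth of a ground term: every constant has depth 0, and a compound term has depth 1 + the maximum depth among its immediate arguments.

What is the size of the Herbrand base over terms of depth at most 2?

First count ground terms of depth ≤ 2.
Let N_k count ground terms of depth at most k. Each non-constant term of depth ≤ k is some function symbol applied to depth-≤(k−1) arguments, giving N_k = 2 + N_{k-1}^2.
N_0 = 2
N_1 = 2 + 2^2 = 6
N_2 = 2 + 6^2 = 38
So |H| = 38.
For each predicate symbol, the number of ground atoms is |H| raised to its arity; summing:
  Reach: 38^3 = 54872;  Link: 38^3 = 54872
Total ground atoms: 54872 + 54872 = 109744.

109744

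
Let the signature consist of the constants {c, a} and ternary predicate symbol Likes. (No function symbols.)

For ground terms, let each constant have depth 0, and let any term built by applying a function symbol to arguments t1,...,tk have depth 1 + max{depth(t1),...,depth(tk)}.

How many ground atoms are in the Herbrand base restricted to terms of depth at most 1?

First count ground terms of depth ≤ 1.
With no function symbols every ground term is a constant, so there are exactly 2 ground terms at every depth bound.
N_0 = 2
N_1 = 2
So |H| = 2.
A ground atom is a predicate applied to a tuple of terms from H, so the count is the sum over predicates of |H|^arity:
  Likes: 2^3 = 8
Total ground atoms: 8.

8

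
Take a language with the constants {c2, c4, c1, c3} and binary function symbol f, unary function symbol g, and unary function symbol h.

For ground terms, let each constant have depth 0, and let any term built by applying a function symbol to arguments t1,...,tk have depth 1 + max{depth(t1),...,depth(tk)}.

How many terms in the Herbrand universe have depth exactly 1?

24

Let N_k count ground terms of depth at most k. Each non-constant term of depth ≤ k is some function symbol applied to depth-≤(k−1) arguments, giving N_k = 4 + N_{k-1}^2 + N_{k-1} + N_{k-1}.
N_0 = 4
N_1 = 4 + 4^2 + 4 + 4 = 28
Terms of depth exactly 1: N_1 − N_0 = 28 − 4 = 24.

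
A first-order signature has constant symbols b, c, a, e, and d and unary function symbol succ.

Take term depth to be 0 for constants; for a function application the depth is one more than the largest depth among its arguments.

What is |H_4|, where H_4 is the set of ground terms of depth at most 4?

Count level by level. With function symbols succ/1, the terms of depth ≤ k are the 5 constants together with each function applied to depth-≤(k−1) tuples, so N_k = 5 + N_{k-1}.
N_0 = 5
N_1 = 5 + 5 = 10
N_2 = 5 + 10 = 15
N_3 = 5 + 15 = 20
N_4 = 5 + 20 = 25

25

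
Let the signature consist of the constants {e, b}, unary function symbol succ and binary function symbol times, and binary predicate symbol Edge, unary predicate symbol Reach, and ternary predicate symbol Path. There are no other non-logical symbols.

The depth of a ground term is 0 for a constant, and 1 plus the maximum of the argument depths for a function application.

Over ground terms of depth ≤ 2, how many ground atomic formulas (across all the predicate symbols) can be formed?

First count ground terms of depth ≤ 2.
Count level by level. With function symbols succ/1, times/2, the terms of depth ≤ k are the 2 constants together with each function applied to depth-≤(k−1) tuples, so N_k = 2 + N_{k-1} + N_{k-1}^2.
N_0 = 2
N_1 = 2 + 2 + 2^2 = 8
N_2 = 2 + 8 + 8^2 = 74
So |H| = 74.
A ground atom is a predicate applied to a tuple of terms from H, so the count is the sum over predicates of |H|^arity:
  Edge: 74^2 = 5476;  Reach: 74;  Path: 74^3 = 405224
Total ground atoms: 5476 + 74 + 405224 = 410774.

410774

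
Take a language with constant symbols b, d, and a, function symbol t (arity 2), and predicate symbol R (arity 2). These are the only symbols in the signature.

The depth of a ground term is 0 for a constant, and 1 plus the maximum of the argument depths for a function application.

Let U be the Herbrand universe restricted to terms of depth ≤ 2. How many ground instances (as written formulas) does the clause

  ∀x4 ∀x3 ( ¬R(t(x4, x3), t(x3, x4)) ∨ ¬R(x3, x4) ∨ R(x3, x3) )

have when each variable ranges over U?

Ground terms of depth ≤ 2:
  Write N_k for the number of ground terms of depth ≤ k. A term of depth ≤ k is either a constant or a function symbol applied to arguments of depth ≤ k−1, so N_k = 3 + N_{k-1}^2.
  N_0 = 3
  N_1 = 3 + 3^2 = 12
  N_2 = 3 + 12^2 = 147
So there are 147 ground terms available for substitution.
The body mentions every one of the 2 quantified variables; since ground terms form a free algebra, no two substitutions collapse to the same formula.
Number of ground instances = 147^2 = 21609.

21609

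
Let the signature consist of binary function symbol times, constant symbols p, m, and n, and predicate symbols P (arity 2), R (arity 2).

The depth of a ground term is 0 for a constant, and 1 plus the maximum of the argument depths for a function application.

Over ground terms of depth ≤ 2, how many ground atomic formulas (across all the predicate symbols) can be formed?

43218

First count ground terms of depth ≤ 2.
Let N_k = |{terms of depth ≤ k}|. Then N_0 = 3 and N_k = 3 + N_{k-1}^2 for k ≥ 1 (one summand per function symbol, arity giving the exponent).
N_0 = 3
N_1 = 3 + 3^2 = 12
N_2 = 3 + 12^2 = 147
So |H| = 147.
A ground atom is a predicate applied to a tuple of terms from H, so the count is the sum over predicates of |H|^arity:
  P: 147^2 = 21609;  R: 147^2 = 21609
Total ground atoms: 21609 + 21609 = 43218.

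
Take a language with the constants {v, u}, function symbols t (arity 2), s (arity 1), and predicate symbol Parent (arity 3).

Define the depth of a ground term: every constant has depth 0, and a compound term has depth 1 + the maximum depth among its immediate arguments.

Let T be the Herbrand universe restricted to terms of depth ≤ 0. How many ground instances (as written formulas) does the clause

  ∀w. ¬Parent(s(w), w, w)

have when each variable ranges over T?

Ground terms of depth ≤ 0:
  Let N_k count ground terms of depth at most k. Each non-constant term of depth ≤ k is some function symbol applied to depth-≤(k−1) arguments, giving N_k = 2 + N_{k-1}^2 + N_{k-1}.
  N_0 = 2
  Explicitly: v, u.
So there are 2 ground terms available for substitution.
The clause has 1 distinct variable (w), which appears in the body. In the free term algebra distinct substitutions yield syntactically distinct ground instances.
Number of ground instances = 2.

2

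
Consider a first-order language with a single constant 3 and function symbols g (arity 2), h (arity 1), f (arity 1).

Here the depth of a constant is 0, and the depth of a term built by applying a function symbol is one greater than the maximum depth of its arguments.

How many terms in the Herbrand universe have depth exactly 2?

21

Count level by level. With function symbols g/2, h/1, f/1, the terms of depth ≤ k are the 1 constant together with each function applied to depth-≤(k−1) tuples, so N_k = 1 + N_{k-1}^2 + N_{k-1} + N_{k-1}.
N_0 = 1
N_1 = 1 + 1^2 + 1 + 1 = 4
N_2 = 1 + 4^2 + 4 + 4 = 25
Terms of depth exactly 2: N_2 − N_1 = 25 − 4 = 21.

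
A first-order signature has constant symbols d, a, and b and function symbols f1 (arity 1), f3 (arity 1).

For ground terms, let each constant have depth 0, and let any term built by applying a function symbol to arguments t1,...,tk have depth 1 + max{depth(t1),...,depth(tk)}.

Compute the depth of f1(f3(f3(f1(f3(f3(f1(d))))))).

7

depth(f1(d)) = 1 + depth(d) = 1 + 0 = 1
depth(f3(f1(d))) = 1 + depth(f1(d)) = 1 + 1 = 2
depth(f3(f3(f1(d)))) = 1 + depth(f3(f1(d))) = 1 + 2 = 3
depth(f1(f3(f3(f1(d))))) = 1 + depth(f3(f3(f1(d)))) = 1 + 3 = 4
depth(f3(f1(f3(f3(f1(d)))))) = 1 + depth(f1(f3(f3(f1(d))))) = 1 + 4 = 5
depth(f3(f3(f1(f3(f3(f1(d))))))) = 1 + depth(f3(f1(f3(f3(f1(d)))))) = 1 + 5 = 6
depth(f1(f3(f3(f1(f3(f3(f1(d)))))))) = 1 + depth(f3(f3(f1(f3(f3(f1(d))))))) = 1 + 6 = 7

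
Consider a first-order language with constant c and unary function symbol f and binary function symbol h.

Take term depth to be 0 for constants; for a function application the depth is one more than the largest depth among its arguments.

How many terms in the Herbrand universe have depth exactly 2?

10

If N_k denotes the number of depth-≤k ground terms, the 1 constant gives N_0 = 1, and each function symbol of arity r contributes N_{k-1}^r new terms at level k: N_k = 1 + N_{k-1} + N_{k-1}^2.
N_0 = 1
N_1 = 1 + 1 + 1^2 = 3
N_2 = 1 + 3 + 3^2 = 13
Terms of depth exactly 2: N_2 − N_1 = 13 − 3 = 10.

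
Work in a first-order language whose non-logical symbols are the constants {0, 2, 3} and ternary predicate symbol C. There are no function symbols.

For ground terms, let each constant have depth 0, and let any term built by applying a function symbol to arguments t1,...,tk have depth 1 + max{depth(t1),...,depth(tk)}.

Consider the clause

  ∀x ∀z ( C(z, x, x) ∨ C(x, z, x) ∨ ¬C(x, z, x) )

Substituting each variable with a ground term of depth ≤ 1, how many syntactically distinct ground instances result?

Ground terms of depth ≤ 1:
  With no function symbols every ground term is a constant, so there are exactly 3 ground terms at every depth bound.
  N_0 = 3
  N_1 = 3
So there are 3 ground terms available for substitution.
The body mentions every one of the 2 quantified variables; since ground terms form a free algebra, no two substitutions collapse to the same formula.
Number of ground instances = 3^2 = 9.

9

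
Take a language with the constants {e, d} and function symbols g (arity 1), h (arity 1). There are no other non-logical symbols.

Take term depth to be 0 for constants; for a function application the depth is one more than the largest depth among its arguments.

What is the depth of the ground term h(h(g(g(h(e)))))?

5

depth(h(e)) = 1 + depth(e) = 1 + 0 = 1
depth(g(h(e))) = 1 + depth(h(e)) = 1 + 1 = 2
depth(g(g(h(e)))) = 1 + depth(g(h(e))) = 1 + 2 = 3
depth(h(g(g(h(e))))) = 1 + depth(g(g(h(e)))) = 1 + 3 = 4
depth(h(h(g(g(h(e)))))) = 1 + depth(h(g(g(h(e))))) = 1 + 4 = 5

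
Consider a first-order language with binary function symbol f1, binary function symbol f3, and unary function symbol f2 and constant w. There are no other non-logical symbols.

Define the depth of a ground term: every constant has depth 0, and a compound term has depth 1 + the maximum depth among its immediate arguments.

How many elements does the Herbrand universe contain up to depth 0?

Count level by level. With function symbols f1/2, f3/2, f2/1, the terms of depth ≤ k are the 1 constant together with each function applied to depth-≤(k−1) tuples, so N_k = 1 + N_{k-1}^2 + N_{k-1}^2 + N_{k-1}.
N_0 = 1
Explicitly: w.

1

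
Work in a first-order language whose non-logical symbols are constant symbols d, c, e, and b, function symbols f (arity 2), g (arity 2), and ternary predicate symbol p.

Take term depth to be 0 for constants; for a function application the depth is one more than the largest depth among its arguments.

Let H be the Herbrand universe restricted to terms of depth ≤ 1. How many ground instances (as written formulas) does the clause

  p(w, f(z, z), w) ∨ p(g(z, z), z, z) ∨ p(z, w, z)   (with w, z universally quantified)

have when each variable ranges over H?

1296

Ground terms of depth ≤ 1:
  If N_k denotes the number of depth-≤k ground terms, the 4 constants give N_0 = 4, and each function symbol of arity r contributes N_{k-1}^r new terms at level k: N_k = 4 + N_{k-1}^2 + N_{k-1}^2.
  N_0 = 4
  N_1 = 4 + 4^2 + 4^2 = 36
So there are 36 ground terms available for substitution.
The body mentions every one of the 2 quantified variables; since ground terms form a free algebra, no two substitutions collapse to the same formula.
Number of ground instances = 36^2 = 1296.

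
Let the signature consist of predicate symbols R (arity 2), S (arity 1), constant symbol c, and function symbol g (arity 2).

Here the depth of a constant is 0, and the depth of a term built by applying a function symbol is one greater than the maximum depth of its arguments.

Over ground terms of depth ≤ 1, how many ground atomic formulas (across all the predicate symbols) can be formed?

First count ground terms of depth ≤ 1.
Write N_k for the number of ground terms of depth ≤ k. A term of depth ≤ k is either a constant or a function symbol applied to arguments of depth ≤ k−1, so N_k = 1 + N_{k-1}^2.
N_0 = 1
N_1 = 1 + 1^2 = 2
Explicitly: c, g(c, c).
So |H| = 2.
Each predicate of arity r yields |H|^r ground atoms (one per choice of an r-tuple from H):
  R: 2^2 = 4;  S: 2
Total ground atoms: 4 + 2 = 6.

6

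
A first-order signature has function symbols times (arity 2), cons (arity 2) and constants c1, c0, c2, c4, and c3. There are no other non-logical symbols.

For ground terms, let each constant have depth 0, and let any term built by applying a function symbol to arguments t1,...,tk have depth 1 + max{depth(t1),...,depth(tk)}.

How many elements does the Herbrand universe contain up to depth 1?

55

Count level by level. With function symbols times/2, cons/2, the terms of depth ≤ k are the 5 constants together with each function applied to depth-≤(k−1) tuples, so N_k = 5 + N_{k-1}^2 + N_{k-1}^2.
N_0 = 5
N_1 = 5 + 5^2 + 5^2 = 55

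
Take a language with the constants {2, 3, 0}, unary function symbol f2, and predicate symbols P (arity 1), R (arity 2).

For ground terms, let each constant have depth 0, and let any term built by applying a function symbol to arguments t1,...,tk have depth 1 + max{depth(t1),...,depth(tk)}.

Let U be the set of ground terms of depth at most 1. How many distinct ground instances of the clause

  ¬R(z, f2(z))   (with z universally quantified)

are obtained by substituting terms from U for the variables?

6

Ground terms of depth ≤ 1:
  Write N_k for the number of ground terms of depth ≤ k. A term of depth ≤ k is either a constant or a function symbol applied to arguments of depth ≤ k−1, so N_k = 3 + N_{k-1}.
  N_0 = 3
  N_1 = 3 + 3 = 6
  Explicitly: 2, 3, 0, f2(2), f2(3), f2(0).
So there are 6 ground terms available for substitution.
The body mentions the single quantified variable z; since ground terms form a free algebra, no two substitutions collapse to the same formula.
Number of ground instances = 6.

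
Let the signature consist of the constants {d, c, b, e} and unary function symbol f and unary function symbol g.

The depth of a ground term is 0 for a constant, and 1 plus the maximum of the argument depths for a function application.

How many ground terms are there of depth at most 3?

60

Let N_k count ground terms of depth at most k. Each non-constant term of depth ≤ k is some function symbol applied to depth-≤(k−1) arguments, giving N_k = 4 + N_{k-1} + N_{k-1}.
N_0 = 4
N_1 = 4 + 4 + 4 = 12
N_2 = 4 + 12 + 12 = 28
N_3 = 4 + 28 + 28 = 60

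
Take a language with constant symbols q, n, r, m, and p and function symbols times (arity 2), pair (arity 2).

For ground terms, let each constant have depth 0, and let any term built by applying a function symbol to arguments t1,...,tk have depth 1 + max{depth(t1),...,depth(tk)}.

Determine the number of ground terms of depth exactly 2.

6000

Write N_k for the number of ground terms of depth ≤ k. A term of depth ≤ k is either a constant or a function symbol applied to arguments of depth ≤ k−1, so N_k = 5 + N_{k-1}^2 + N_{k-1}^2.
N_0 = 5
N_1 = 5 + 5^2 + 5^2 = 55
N_2 = 5 + 55^2 + 55^2 = 6055
Terms of depth exactly 2: N_2 − N_1 = 6055 − 55 = 6000.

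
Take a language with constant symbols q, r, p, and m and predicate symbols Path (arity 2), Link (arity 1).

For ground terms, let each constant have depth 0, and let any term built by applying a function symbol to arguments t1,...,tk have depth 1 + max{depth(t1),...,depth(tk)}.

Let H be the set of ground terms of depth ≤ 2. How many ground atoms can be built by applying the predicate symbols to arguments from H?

First count ground terms of depth ≤ 2.
With no function symbols every ground term is a constant, so there are exactly 4 ground terms at every depth bound.
N_0 = 4
N_1 = 4
N_2 = 4
So |H| = 4.
For each predicate symbol, the number of ground atoms is |H| raised to its arity; summing:
  Path: 4^2 = 16;  Link: 4
Total ground atoms: 16 + 4 = 20.

20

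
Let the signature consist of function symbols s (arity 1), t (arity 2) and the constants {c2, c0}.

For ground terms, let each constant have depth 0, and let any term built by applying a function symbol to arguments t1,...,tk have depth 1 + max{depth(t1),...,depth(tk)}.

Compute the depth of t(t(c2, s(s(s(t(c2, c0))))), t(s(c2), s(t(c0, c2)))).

depth(t(c2, c0)) = 1 + max(0, 0) = 1
depth(s(t(c2, c0))) = 1 + depth(t(c2, c0)) = 1 + 1 = 2
depth(s(s(t(c2, c0)))) = 1 + depth(s(t(c2, c0))) = 1 + 2 = 3
depth(s(s(s(t(c2, c0))))) = 1 + depth(s(s(t(c2, c0)))) = 1 + 3 = 4
depth(t(c2, s(s(s(t(c2, c0)))))) = 1 + max(0, 4) = 5
depth(s(c2)) = 1 + depth(c2) = 1 + 0 = 1
depth(t(c0, c2)) = 1 + max(0, 0) = 1
depth(s(t(c0, c2))) = 1 + depth(t(c0, c2)) = 1 + 1 = 2
depth(t(s(c2), s(t(c0, c2)))) = 1 + max(1, 2) = 3
depth(t(t(c2, s(s(s(t(c2, c0))))), t(s(c2), s(t(c0, c2))))) = 1 + max(5, 3) = 6

6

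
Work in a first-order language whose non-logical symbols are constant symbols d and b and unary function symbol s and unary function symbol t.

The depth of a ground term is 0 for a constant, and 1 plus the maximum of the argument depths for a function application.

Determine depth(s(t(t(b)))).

depth(t(b)) = 1 + depth(b) = 1 + 0 = 1
depth(t(t(b))) = 1 + depth(t(b)) = 1 + 1 = 2
depth(s(t(t(b)))) = 1 + depth(t(t(b))) = 1 + 2 = 3

3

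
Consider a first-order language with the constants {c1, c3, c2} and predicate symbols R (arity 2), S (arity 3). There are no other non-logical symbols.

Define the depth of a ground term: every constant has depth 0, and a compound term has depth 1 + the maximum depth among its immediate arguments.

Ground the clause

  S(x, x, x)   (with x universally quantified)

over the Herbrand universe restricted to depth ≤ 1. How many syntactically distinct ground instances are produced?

3

Ground terms of depth ≤ 1:
  With no function symbols every ground term is a constant, so there are exactly 3 ground terms at every depth bound.
  N_0 = 3
  N_1 = 3
So there are 3 ground terms available for substitution.
The clause has 1 distinct variable (x), which appears in the body. In the free term algebra distinct substitutions yield syntactically distinct ground instances.
Number of ground instances = 3.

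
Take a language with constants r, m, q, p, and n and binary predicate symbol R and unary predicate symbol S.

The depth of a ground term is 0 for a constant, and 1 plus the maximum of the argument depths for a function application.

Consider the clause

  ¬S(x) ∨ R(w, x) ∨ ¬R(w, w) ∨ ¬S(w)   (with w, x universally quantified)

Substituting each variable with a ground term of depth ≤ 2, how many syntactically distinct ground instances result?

Ground terms of depth ≤ 2:
  With no function symbols every ground term is a constant, so there are exactly 5 ground terms at every depth bound.
  N_0 = 5
  N_1 = 5
  N_2 = 5
  Explicitly: r, m, q, p, n.
So there are 5 ground terms available for substitution.
There are 2 variables to instantiate (w, x), each occurring in at least one literal, so different choices give different ground instances.
Number of ground instances = 5^2 = 25.

25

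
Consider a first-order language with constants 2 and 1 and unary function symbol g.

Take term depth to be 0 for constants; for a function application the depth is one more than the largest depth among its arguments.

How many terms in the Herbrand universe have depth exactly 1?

Let N_k count ground terms of depth at most k. Each non-constant term of depth ≤ k is some function symbol applied to depth-≤(k−1) arguments, giving N_k = 2 + N_{k-1}.
N_0 = 2
N_1 = 2 + 2 = 4
Terms of depth exactly 1: N_1 − N_0 = 4 − 2 = 2.

2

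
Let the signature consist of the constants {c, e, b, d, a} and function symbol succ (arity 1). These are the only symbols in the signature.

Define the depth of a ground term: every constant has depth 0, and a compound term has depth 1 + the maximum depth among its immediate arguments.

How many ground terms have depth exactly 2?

If N_k denotes the number of depth-≤k ground terms, the 5 constants give N_0 = 5, and each function symbol of arity r contributes N_{k-1}^r new terms at level k: N_k = 5 + N_{k-1}.
N_0 = 5
N_1 = 5 + 5 = 10
N_2 = 5 + 10 = 15
Terms of depth exactly 2: N_2 − N_1 = 15 − 10 = 5.

5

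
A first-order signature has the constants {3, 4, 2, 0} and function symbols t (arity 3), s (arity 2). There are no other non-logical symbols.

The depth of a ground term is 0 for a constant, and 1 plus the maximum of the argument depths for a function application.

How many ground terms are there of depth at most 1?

Let N_k count ground terms of depth at most k. Each non-constant term of depth ≤ k is some function symbol applied to depth-≤(k−1) arguments, giving N_k = 4 + N_{k-1}^3 + N_{k-1}^2.
N_0 = 4
N_1 = 4 + 4^3 + 4^2 = 84

84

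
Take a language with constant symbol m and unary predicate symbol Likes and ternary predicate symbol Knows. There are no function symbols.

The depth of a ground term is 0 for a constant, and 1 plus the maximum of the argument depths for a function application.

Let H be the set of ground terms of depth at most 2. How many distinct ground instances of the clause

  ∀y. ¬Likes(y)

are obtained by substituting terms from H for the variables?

Ground terms of depth ≤ 2:
  With no function symbols every ground term is a constant, so there is exactly 1 ground term at every depth bound.
  N_0 = 1
  N_1 = 1
  N_2 = 1
So there is exactly 1 ground term available for substitution.
The clause has 1 distinct variable (y), which appears in the body. In the free term algebra distinct substitutions yield syntactically distinct ground instances.
Number of ground instances = 1.

1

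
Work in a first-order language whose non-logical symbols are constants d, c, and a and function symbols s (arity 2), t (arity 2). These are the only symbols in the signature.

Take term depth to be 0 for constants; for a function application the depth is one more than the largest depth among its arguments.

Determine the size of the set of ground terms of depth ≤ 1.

Let N_k = |{terms of depth ≤ k}|. Then N_0 = 3 and N_k = 3 + N_{k-1}^2 + N_{k-1}^2 for k ≥ 1 (one summand per function symbol, arity giving the exponent).
N_0 = 3
N_1 = 3 + 3^2 + 3^2 = 21

21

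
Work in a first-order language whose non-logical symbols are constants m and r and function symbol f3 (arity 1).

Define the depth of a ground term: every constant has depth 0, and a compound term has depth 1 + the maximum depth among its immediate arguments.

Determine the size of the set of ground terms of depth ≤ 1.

4

Count level by level. With function symbols f3/1, the terms of depth ≤ k are the 2 constants together with each function applied to depth-≤(k−1) tuples, so N_k = 2 + N_{k-1}.
N_0 = 2
N_1 = 2 + 2 = 4
Explicitly: m, r, f3(m), f3(r).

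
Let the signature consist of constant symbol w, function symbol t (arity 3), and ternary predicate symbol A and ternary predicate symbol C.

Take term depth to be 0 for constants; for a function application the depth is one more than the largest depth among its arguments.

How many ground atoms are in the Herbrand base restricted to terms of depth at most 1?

First count ground terms of depth ≤ 1.
Let N_k = |{terms of depth ≤ k}|. Then N_0 = 1 and N_k = 1 + N_{k-1}^3 for k ≥ 1 (one summand per function symbol, arity giving the exponent).
N_0 = 1
N_1 = 1 + 1^3 = 2
So |H| = 2.
For each predicate symbol, the number of ground atoms is |H| raised to its arity; summing:
  A: 2^3 = 8;  C: 2^3 = 8
Total ground atoms: 8 + 8 = 16.

16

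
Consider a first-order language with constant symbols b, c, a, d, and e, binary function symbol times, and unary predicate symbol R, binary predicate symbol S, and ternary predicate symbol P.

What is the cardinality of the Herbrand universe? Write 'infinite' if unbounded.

infinite

The signature has at least one function symbol (times, arity 2) and at least one constant (b).
Iterating times gives infinitely many distinct ground terms: b, times(b, b), times(times(b, b), times(b, b)), ...
So the Herbrand universe is infinite.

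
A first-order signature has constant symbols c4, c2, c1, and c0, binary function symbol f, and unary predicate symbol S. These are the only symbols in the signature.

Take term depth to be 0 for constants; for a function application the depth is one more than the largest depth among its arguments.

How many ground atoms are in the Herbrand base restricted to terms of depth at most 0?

4

First count ground terms of depth ≤ 0.
Let N_k = |{terms of depth ≤ k}|. Then N_0 = 4 and N_k = 4 + N_{k-1}^2 for k ≥ 1 (one summand per function symbol, arity giving the exponent).
N_0 = 4
Explicitly: c4, c2, c1, c0.
So |H| = 4.
For each predicate symbol, the number of ground atoms is |H| raised to its arity; summing:
  S: 4
Total ground atoms: 4.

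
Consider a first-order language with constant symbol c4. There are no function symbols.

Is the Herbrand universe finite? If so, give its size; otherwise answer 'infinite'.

1

There are no function symbols, so the only ground term is the single constant.
The Herbrand universe is {c4}, finite with 1 element.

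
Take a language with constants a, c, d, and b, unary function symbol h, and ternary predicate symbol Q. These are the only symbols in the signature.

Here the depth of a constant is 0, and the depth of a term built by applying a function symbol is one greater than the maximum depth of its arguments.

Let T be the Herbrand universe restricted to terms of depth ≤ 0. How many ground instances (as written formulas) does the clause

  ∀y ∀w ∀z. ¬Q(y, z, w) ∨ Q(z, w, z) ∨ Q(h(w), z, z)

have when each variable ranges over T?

Ground terms of depth ≤ 0:
  Count level by level. With function symbols h/1, the terms of depth ≤ k are the 4 constants together with each function applied to depth-≤(k−1) tuples, so N_k = 4 + N_{k-1}.
  N_0 = 4
  Explicitly: a, c, d, b.
So there are 4 ground terms available for substitution.
The clause has 3 distinct variables (y, w, z), each appearing in the body. In the free term algebra distinct substitutions yield syntactically distinct ground instances.
Number of ground instances = 4^3 = 64.

64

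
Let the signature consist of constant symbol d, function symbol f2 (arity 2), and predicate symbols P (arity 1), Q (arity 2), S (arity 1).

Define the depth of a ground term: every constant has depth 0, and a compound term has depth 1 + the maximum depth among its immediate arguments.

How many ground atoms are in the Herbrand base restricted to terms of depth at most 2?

First count ground terms of depth ≤ 2.
Count level by level. With function symbols f2/2, the terms of depth ≤ k are the 1 constant together with each function applied to depth-≤(k−1) tuples, so N_k = 1 + N_{k-1}^2.
N_0 = 1
N_1 = 1 + 1^2 = 2
N_2 = 1 + 2^2 = 5
Explicitly: d, f2(d, d), f2(d, f2(d, d)), f2(f2(d, d), d), f2(f2(d, d), f2(d, d)).
So |H| = 5.
Each predicate of arity r yields |H|^r ground atoms (one per choice of an r-tuple from H):
  P: 5;  Q: 5^2 = 25;  S: 5
Total ground atoms: 5 + 25 + 5 = 35.

35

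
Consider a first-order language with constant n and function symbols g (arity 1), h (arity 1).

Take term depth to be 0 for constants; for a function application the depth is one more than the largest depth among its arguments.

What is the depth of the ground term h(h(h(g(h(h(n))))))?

6

depth(h(n)) = 1 + depth(n) = 1 + 0 = 1
depth(h(h(n))) = 1 + depth(h(n)) = 1 + 1 = 2
depth(g(h(h(n)))) = 1 + depth(h(h(n))) = 1 + 2 = 3
depth(h(g(h(h(n))))) = 1 + depth(g(h(h(n)))) = 1 + 3 = 4
depth(h(h(g(h(h(n)))))) = 1 + depth(h(g(h(h(n))))) = 1 + 4 = 5
depth(h(h(h(g(h(h(n))))))) = 1 + depth(h(h(g(h(h(n)))))) = 1 + 5 = 6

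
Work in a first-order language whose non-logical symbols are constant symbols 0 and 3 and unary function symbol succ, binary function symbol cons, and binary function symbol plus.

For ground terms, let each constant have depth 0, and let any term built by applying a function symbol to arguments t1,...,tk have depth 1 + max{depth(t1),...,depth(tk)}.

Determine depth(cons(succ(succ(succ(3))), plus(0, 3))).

depth(succ(3)) = 1 + depth(3) = 1 + 0 = 1
depth(succ(succ(3))) = 1 + depth(succ(3)) = 1 + 1 = 2
depth(succ(succ(succ(3)))) = 1 + depth(succ(succ(3))) = 1 + 2 = 3
depth(plus(0, 3)) = 1 + max(0, 0) = 1
depth(cons(succ(succ(succ(3))), plus(0, 3))) = 1 + max(3, 1) = 4

4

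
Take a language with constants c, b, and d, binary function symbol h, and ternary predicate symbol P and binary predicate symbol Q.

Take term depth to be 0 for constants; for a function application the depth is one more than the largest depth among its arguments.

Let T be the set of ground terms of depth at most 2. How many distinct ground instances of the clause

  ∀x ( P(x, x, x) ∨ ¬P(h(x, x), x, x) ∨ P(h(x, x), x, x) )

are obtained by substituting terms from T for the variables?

147

Ground terms of depth ≤ 2:
  Let N_k = |{terms of depth ≤ k}|. Then N_0 = 3 and N_k = 3 + N_{k-1}^2 for k ≥ 1 (one summand per function symbol, arity giving the exponent).
  N_0 = 3
  N_1 = 3 + 3^2 = 12
  N_2 = 3 + 12^2 = 147
So there are 147 ground terms available for substitution.
The body mentions the single quantified variable x; since ground terms form a free algebra, no two substitutions collapse to the same formula.
Number of ground instances = 147.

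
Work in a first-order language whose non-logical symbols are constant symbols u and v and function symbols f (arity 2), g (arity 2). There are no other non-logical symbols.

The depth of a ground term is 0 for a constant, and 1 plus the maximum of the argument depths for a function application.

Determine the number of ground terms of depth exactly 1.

Let N_k = |{terms of depth ≤ k}|. Then N_0 = 2 and N_k = 2 + N_{k-1}^2 + N_{k-1}^2 for k ≥ 1 (one summand per function symbol, arity giving the exponent).
N_0 = 2
N_1 = 2 + 2^2 + 2^2 = 10
Terms of depth exactly 1: N_1 − N_0 = 10 − 2 = 8.

8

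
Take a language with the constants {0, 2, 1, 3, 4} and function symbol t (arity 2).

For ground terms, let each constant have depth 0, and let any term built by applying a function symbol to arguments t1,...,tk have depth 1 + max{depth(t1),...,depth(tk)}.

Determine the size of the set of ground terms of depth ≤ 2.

Count level by level. With function symbols t/2, the terms of depth ≤ k are the 5 constants together with each function applied to depth-≤(k−1) tuples, so N_k = 5 + N_{k-1}^2.
N_0 = 5
N_1 = 5 + 5^2 = 30
N_2 = 5 + 30^2 = 905

905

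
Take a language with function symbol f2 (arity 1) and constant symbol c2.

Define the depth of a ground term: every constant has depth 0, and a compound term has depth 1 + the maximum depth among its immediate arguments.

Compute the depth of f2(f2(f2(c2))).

3

depth(f2(c2)) = 1 + depth(c2) = 1 + 0 = 1
depth(f2(f2(c2))) = 1 + depth(f2(c2)) = 1 + 1 = 2
depth(f2(f2(f2(c2)))) = 1 + depth(f2(f2(c2))) = 1 + 2 = 3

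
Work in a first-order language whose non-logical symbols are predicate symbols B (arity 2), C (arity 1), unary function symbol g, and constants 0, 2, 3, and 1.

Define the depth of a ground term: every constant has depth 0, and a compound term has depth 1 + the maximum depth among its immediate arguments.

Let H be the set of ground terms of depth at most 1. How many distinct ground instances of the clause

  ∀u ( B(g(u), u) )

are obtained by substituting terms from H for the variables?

Ground terms of depth ≤ 1:
  Count level by level. With function symbols g/1, the terms of depth ≤ k are the 4 constants together with each function applied to depth-≤(k−1) tuples, so N_k = 4 + N_{k-1}.
  N_0 = 4
  N_1 = 4 + 4 = 8
  Explicitly: 0, 2, 3, 1, g(0), g(2), g(3), g(1).
So there are 8 ground terms available for substitution.
There is 1 variable to instantiate (u),  occurring in at least one literal, so different choices give different ground instances.
Number of ground instances = 8.

8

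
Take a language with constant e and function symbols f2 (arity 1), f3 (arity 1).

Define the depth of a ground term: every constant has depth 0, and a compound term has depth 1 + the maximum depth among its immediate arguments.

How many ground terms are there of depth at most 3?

If N_k denotes the number of depth-≤k ground terms, the 1 constant gives N_0 = 1, and each function symbol of arity r contributes N_{k-1}^r new terms at level k: N_k = 1 + N_{k-1} + N_{k-1}.
N_0 = 1
N_1 = 1 + 1 + 1 = 3
N_2 = 1 + 3 + 3 = 7
N_3 = 1 + 7 + 7 = 15

15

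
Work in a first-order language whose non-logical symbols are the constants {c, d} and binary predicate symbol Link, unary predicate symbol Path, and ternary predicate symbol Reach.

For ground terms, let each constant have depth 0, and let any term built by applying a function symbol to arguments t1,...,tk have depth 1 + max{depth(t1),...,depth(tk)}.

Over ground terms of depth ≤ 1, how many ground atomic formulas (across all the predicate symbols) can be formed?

14

First count ground terms of depth ≤ 1.
With no function symbols every ground term is a constant, so there are exactly 2 ground terms at every depth bound.
N_0 = 2
N_1 = 2
Explicitly: c, d.
So |H| = 2.
Ground atoms are formed by filling each argument slot of a predicate with a term from H, so an r-ary predicate gives |H|^r atoms:
  Link: 2^2 = 4;  Path: 2;  Reach: 2^3 = 8
Total ground atoms: 4 + 2 + 8 = 14.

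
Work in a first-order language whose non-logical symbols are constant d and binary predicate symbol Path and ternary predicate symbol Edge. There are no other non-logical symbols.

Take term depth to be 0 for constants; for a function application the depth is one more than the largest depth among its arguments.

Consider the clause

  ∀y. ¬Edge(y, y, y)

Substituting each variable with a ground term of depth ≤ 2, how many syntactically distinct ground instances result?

Ground terms of depth ≤ 2:
  With no function symbols every ground term is a constant, so there is exactly 1 ground term at every depth bound.
  N_0 = 1
  N_1 = 1
  N_2 = 1
  Explicitly: d.
So there is exactly 1 ground term available for substitution.
The variable y ranges independently over the available ground terms, and distinct assignments produce distinct instances.
Number of ground instances = 1.

1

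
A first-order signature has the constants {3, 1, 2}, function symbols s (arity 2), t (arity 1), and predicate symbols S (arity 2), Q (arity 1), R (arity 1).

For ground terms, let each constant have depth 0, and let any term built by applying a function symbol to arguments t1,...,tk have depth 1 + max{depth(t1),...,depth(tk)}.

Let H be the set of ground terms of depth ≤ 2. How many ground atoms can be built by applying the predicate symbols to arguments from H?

First count ground terms of depth ≤ 2.
Let N_k count ground terms of depth at most k. Each non-constant term of depth ≤ k is some function symbol applied to depth-≤(k−1) arguments, giving N_k = 3 + N_{k-1}^2 + N_{k-1}.
N_0 = 3
N_1 = 3 + 3^2 + 3 = 15
N_2 = 3 + 15^2 + 15 = 243
So |H| = 243.
A ground atom is a predicate applied to a tuple of terms from H, so the count is the sum over predicates of |H|^arity:
  S: 243^2 = 59049;  Q: 243;  R: 243
Total ground atoms: 59049 + 243 + 243 = 59535.

59535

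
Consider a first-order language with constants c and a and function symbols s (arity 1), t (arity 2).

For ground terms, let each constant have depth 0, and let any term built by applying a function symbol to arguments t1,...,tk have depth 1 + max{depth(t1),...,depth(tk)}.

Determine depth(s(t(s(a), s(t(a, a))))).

depth(s(a)) = 1 + depth(a) = 1 + 0 = 1
depth(t(a, a)) = 1 + max(0, 0) = 1
depth(s(t(a, a))) = 1 + depth(t(a, a)) = 1 + 1 = 2
depth(t(s(a), s(t(a, a)))) = 1 + max(1, 2) = 3
depth(s(t(s(a), s(t(a, a))))) = 1 + depth(t(s(a), s(t(a, a)))) = 1 + 3 = 4

4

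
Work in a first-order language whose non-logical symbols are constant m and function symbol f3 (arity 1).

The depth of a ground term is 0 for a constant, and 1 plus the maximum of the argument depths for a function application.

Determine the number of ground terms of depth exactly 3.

1

If N_k denotes the number of depth-≤k ground terms, the 1 constant gives N_0 = 1, and each function symbol of arity r contributes N_{k-1}^r new terms at level k: N_k = 1 + N_{k-1}.
N_0 = 1
N_1 = 1 + 1 = 2
N_2 = 1 + 2 = 3
N_3 = 1 + 3 = 4
Terms of depth exactly 3: N_3 − N_2 = 4 − 3 = 1.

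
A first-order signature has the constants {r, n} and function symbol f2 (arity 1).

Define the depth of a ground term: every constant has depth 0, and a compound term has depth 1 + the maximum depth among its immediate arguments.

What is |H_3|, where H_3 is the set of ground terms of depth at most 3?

8

If N_k denotes the number of depth-≤k ground terms, the 2 constants give N_0 = 2, and each function symbol of arity r contributes N_{k-1}^r new terms at level k: N_k = 2 + N_{k-1}.
N_0 = 2
N_1 = 2 + 2 = 4
N_2 = 2 + 4 = 6
N_3 = 2 + 6 = 8
Explicitly: r, n, f2(r), f2(n), f2(f2(r)), f2(f2(n)), f2(f2(f2(r))), f2(f2(f2(n))).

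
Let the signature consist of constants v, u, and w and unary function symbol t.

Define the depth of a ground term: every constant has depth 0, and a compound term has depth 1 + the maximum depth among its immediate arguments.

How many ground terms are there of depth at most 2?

Let N_k count ground terms of depth at most k. Each non-constant term of depth ≤ k is some function symbol applied to depth-≤(k−1) arguments, giving N_k = 3 + N_{k-1}.
N_0 = 3
N_1 = 3 + 3 = 6
N_2 = 3 + 6 = 9

9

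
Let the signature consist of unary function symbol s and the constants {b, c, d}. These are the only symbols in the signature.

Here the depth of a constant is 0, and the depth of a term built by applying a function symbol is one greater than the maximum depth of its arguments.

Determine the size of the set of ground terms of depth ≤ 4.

If N_k denotes the number of depth-≤k ground terms, the 3 constants give N_0 = 3, and each function symbol of arity r contributes N_{k-1}^r new terms at level k: N_k = 3 + N_{k-1}.
N_0 = 3
N_1 = 3 + 3 = 6
N_2 = 3 + 6 = 9
N_3 = 3 + 9 = 12
N_4 = 3 + 12 = 15

15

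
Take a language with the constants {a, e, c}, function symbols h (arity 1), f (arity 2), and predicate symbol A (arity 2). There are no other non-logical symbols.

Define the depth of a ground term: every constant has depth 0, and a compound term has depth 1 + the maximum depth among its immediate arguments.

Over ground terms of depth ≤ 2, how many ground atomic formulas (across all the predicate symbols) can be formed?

59049

First count ground terms of depth ≤ 2.
Let N_k = |{terms of depth ≤ k}|. Then N_0 = 3 and N_k = 3 + N_{k-1} + N_{k-1}^2 for k ≥ 1 (one summand per function symbol, arity giving the exponent).
N_0 = 3
N_1 = 3 + 3 + 3^2 = 15
N_2 = 3 + 15 + 15^2 = 243
So |H| = 243.
Each predicate of arity r yields |H|^r ground atoms (one per choice of an r-tuple from H):
  A: 243^2 = 59049
Total ground atoms: 59049.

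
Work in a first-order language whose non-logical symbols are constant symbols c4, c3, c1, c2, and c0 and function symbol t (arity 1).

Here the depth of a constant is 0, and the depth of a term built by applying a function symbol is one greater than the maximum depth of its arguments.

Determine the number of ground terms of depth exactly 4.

Let N_k = |{terms of depth ≤ k}|. Then N_0 = 5 and N_k = 5 + N_{k-1} for k ≥ 1 (one summand per function symbol, arity giving the exponent).
N_0 = 5
N_1 = 5 + 5 = 10
N_2 = 5 + 10 = 15
N_3 = 5 + 15 = 20
N_4 = 5 + 20 = 25
Terms of depth exactly 4: N_4 − N_3 = 25 − 20 = 5.

5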